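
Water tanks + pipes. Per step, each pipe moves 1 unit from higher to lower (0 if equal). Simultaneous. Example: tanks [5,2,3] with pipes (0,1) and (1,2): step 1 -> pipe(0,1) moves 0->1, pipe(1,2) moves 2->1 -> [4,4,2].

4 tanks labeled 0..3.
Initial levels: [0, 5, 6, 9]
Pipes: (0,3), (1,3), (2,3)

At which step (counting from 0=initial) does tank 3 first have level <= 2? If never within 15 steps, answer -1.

Step 1: flows [3->0,3->1,3->2] -> levels [1 6 7 6]
Step 2: flows [3->0,1=3,2->3] -> levels [2 6 6 6]
Step 3: flows [3->0,1=3,2=3] -> levels [3 6 6 5]
Step 4: flows [3->0,1->3,2->3] -> levels [4 5 5 6]
Step 5: flows [3->0,3->1,3->2] -> levels [5 6 6 3]
Step 6: flows [0->3,1->3,2->3] -> levels [4 5 5 6]
  -> period-2 cycle (repeats step 4); tank 3 never drops to <=2
Tank 3 never reaches <=2 within 15 steps

Answer: -1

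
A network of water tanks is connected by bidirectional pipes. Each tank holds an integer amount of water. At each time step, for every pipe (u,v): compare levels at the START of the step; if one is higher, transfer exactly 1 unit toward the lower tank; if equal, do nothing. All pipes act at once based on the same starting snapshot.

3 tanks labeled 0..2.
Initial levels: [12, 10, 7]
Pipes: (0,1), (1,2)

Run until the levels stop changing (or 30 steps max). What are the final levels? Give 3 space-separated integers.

Step 1: flows [0->1,1->2] -> levels [11 10 8]
Step 2: flows [0->1,1->2] -> levels [10 10 9]
Step 3: flows [0=1,1->2] -> levels [10 9 10]
Step 4: flows [0->1,2->1] -> levels [9 11 9]
Step 5: flows [1->0,1->2] -> levels [10 9 10]
  -> period-2 cycle: step 5 state = step 3 state; never stabilizes
  -> state at step 30: (30-3) mod 2 = 1, same as step 4 -> [9 11 9]

Answer: 9 11 9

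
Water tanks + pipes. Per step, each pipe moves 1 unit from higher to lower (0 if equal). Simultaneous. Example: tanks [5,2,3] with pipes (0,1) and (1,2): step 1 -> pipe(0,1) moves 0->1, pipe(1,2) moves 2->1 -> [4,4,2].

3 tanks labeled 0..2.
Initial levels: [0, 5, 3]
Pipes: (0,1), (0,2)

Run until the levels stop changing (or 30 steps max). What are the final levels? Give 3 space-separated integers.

Answer: 4 2 2

Derivation:
Step 1: flows [1->0,2->0] -> levels [2 4 2]
Step 2: flows [1->0,0=2] -> levels [3 3 2]
Step 3: flows [0=1,0->2] -> levels [2 3 3]
Step 4: flows [1->0,2->0] -> levels [4 2 2]
Step 5: flows [0->1,0->2] -> levels [2 3 3]
  -> period-2 cycle: step 5 state = step 3 state; never stabilizes
  -> state at step 30: (30-3) mod 2 = 1, same as step 4 -> [4 2 2]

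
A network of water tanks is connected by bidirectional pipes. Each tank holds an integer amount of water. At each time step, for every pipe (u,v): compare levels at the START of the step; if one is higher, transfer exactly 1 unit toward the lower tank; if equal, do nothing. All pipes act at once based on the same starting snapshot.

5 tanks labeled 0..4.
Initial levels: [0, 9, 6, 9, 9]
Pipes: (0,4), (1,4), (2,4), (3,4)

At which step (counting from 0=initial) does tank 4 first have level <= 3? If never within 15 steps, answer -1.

Step 1: flows [4->0,1=4,4->2,3=4] -> levels [1 9 7 9 7]
Step 2: flows [4->0,1->4,2=4,3->4] -> levels [2 8 7 8 8]
Step 3: flows [4->0,1=4,4->2,3=4] -> levels [3 8 8 8 6]
Step 4: flows [4->0,1->4,2->4,3->4] -> levels [4 7 7 7 8]
Step 5: flows [4->0,4->1,4->2,4->3] -> levels [5 8 8 8 4]
Step 6: flows [0->4,1->4,2->4,3->4] -> levels [4 7 7 7 8]
  -> period-2 cycle (repeats step 4); tank 4 never drops to <=3
Tank 4 never reaches <=3 within 15 steps

Answer: -1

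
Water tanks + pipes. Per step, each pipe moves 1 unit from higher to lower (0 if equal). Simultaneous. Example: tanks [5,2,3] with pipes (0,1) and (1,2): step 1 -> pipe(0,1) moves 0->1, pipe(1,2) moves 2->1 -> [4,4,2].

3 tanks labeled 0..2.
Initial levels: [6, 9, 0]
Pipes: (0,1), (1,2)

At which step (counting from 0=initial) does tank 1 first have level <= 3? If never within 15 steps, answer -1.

Step 1: flows [1->0,1->2] -> levels [7 7 1]
Step 2: flows [0=1,1->2] -> levels [7 6 2]
Step 3: flows [0->1,1->2] -> levels [6 6 3]
Step 4: flows [0=1,1->2] -> levels [6 5 4]
Step 5: flows [0->1,1->2] -> levels [5 5 5]
Step 6: flows [0=1,1=2] -> levels [5 5 5]
  -> stable; tank 1 stays at 5 > 3
Tank 1 never reaches <=3 within 15 steps

Answer: -1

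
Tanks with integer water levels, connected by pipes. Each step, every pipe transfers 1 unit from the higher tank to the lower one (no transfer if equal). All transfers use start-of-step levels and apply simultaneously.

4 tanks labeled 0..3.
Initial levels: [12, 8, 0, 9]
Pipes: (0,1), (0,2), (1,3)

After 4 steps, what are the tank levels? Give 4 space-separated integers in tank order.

Step 1: flows [0->1,0->2,3->1] -> levels [10 10 1 8]
Step 2: flows [0=1,0->2,1->3] -> levels [9 9 2 9]
Step 3: flows [0=1,0->2,1=3] -> levels [8 9 3 9]
Step 4: flows [1->0,0->2,1=3] -> levels [8 8 4 9]

Answer: 8 8 4 9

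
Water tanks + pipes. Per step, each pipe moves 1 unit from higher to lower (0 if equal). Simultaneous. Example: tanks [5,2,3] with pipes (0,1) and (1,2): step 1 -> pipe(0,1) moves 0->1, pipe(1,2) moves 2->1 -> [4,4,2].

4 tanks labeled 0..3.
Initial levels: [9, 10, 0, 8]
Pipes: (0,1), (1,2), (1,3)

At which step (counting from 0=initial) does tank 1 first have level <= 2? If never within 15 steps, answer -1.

Answer: -1

Derivation:
Step 1: flows [1->0,1->2,1->3] -> levels [10 7 1 9]
Step 2: flows [0->1,1->2,3->1] -> levels [9 8 2 8]
Step 3: flows [0->1,1->2,1=3] -> levels [8 8 3 8]
Step 4: flows [0=1,1->2,1=3] -> levels [8 7 4 8]
Step 5: flows [0->1,1->2,3->1] -> levels [7 8 5 7]
Step 6: flows [1->0,1->2,1->3] -> levels [8 5 6 8]
Step 7: flows [0->1,2->1,3->1] -> levels [7 8 5 7]
  -> period-2 cycle (repeats step 5); tank 1 never drops to <=2
Tank 1 never reaches <=2 within 15 steps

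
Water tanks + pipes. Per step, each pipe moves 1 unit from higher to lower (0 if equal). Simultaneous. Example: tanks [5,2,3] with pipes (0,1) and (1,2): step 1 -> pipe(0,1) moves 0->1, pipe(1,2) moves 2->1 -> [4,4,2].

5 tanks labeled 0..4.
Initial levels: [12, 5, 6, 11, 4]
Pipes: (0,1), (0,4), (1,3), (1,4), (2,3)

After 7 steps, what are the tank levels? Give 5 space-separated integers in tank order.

Answer: 8 6 7 9 8

Derivation:
Step 1: flows [0->1,0->4,3->1,1->4,3->2] -> levels [10 6 7 9 6]
Step 2: flows [0->1,0->4,3->1,1=4,3->2] -> levels [8 8 8 7 7]
Step 3: flows [0=1,0->4,1->3,1->4,2->3] -> levels [7 6 7 9 9]
Step 4: flows [0->1,4->0,3->1,4->1,3->2] -> levels [7 9 8 7 7]
Step 5: flows [1->0,0=4,1->3,1->4,2->3] -> levels [8 6 7 9 8]
Step 6: flows [0->1,0=4,3->1,4->1,3->2] -> levels [7 9 8 7 7]
  -> period-2 cycle: step 6 state = step 4 state
  -> state at step 7: (7-4) mod 2 = 1, same as step 5 -> [8 6 7 9 8]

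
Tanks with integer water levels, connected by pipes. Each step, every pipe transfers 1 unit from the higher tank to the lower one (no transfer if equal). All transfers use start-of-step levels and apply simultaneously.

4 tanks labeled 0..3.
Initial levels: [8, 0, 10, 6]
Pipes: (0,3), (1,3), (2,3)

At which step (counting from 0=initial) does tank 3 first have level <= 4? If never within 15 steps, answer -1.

Step 1: flows [0->3,3->1,2->3] -> levels [7 1 9 7]
Step 2: flows [0=3,3->1,2->3] -> levels [7 2 8 7]
Step 3: flows [0=3,3->1,2->3] -> levels [7 3 7 7]
Step 4: flows [0=3,3->1,2=3] -> levels [7 4 7 6]
Step 5: flows [0->3,3->1,2->3] -> levels [6 5 6 7]
Step 6: flows [3->0,3->1,3->2] -> levels [7 6 7 4]
Tank 3 first reaches <=4 at step 6

Answer: 6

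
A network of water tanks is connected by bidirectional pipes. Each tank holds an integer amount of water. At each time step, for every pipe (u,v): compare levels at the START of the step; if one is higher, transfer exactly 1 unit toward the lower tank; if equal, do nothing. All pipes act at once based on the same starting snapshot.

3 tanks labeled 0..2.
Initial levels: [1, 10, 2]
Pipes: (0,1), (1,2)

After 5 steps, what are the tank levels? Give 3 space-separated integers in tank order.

Answer: 5 3 5

Derivation:
Step 1: flows [1->0,1->2] -> levels [2 8 3]
Step 2: flows [1->0,1->2] -> levels [3 6 4]
Step 3: flows [1->0,1->2] -> levels [4 4 5]
Step 4: flows [0=1,2->1] -> levels [4 5 4]
Step 5: flows [1->0,1->2] -> levels [5 3 5]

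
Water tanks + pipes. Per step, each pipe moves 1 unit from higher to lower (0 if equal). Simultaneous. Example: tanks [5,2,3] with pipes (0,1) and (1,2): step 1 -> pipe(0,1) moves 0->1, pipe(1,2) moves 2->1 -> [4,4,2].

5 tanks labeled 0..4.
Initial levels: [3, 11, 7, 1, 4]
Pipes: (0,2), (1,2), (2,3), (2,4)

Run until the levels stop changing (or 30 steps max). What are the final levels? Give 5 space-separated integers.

Step 1: flows [2->0,1->2,2->3,2->4] -> levels [4 10 5 2 5]
Step 2: flows [2->0,1->2,2->3,2=4] -> levels [5 9 4 3 5]
Step 3: flows [0->2,1->2,2->3,4->2] -> levels [4 8 6 4 4]
Step 4: flows [2->0,1->2,2->3,2->4] -> levels [5 7 4 5 5]
Step 5: flows [0->2,1->2,3->2,4->2] -> levels [4 6 8 4 4]
Step 6: flows [2->0,2->1,2->3,2->4] -> levels [5 7 4 5 5]
  -> period-2 cycle: step 6 state = step 4 state; never stabilizes
  -> state at step 30: (30-4) mod 2 = 0, same as step 4 -> [5 7 4 5 5]

Answer: 5 7 4 5 5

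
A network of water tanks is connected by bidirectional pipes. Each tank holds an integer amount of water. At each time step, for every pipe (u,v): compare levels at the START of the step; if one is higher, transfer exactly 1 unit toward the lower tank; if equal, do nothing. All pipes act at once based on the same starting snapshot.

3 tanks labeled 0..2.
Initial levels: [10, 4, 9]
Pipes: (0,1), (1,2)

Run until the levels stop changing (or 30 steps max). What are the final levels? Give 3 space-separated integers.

Step 1: flows [0->1,2->1] -> levels [9 6 8]
Step 2: flows [0->1,2->1] -> levels [8 8 7]
Step 3: flows [0=1,1->2] -> levels [8 7 8]
Step 4: flows [0->1,2->1] -> levels [7 9 7]
Step 5: flows [1->0,1->2] -> levels [8 7 8]
  -> period-2 cycle: step 5 state = step 3 state; never stabilizes
  -> state at step 30: (30-3) mod 2 = 1, same as step 4 -> [7 9 7]

Answer: 7 9 7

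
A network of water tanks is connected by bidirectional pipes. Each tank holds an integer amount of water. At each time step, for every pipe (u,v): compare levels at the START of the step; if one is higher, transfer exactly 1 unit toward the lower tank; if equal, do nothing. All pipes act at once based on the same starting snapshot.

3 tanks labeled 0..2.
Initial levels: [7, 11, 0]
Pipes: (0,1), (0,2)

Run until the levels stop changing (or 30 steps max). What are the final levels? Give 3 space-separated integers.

Answer: 6 6 6

Derivation:
Step 1: flows [1->0,0->2] -> levels [7 10 1]
Step 2: flows [1->0,0->2] -> levels [7 9 2]
Step 3: flows [1->0,0->2] -> levels [7 8 3]
Step 4: flows [1->0,0->2] -> levels [7 7 4]
Step 5: flows [0=1,0->2] -> levels [6 7 5]
Step 6: flows [1->0,0->2] -> levels [6 6 6]
Step 7: flows [0=1,0=2] -> levels [6 6 6]
  -> stable (no change)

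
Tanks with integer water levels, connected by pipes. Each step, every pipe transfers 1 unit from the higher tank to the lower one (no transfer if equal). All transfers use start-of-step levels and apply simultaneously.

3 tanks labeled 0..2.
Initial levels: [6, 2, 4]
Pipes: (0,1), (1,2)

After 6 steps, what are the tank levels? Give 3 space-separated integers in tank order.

Step 1: flows [0->1,2->1] -> levels [5 4 3]
Step 2: flows [0->1,1->2] -> levels [4 4 4]
Step 3: flows [0=1,1=2] -> levels [4 4 4]
  -> stable; steps 4..6 unchanged -> [4 4 4]

Answer: 4 4 4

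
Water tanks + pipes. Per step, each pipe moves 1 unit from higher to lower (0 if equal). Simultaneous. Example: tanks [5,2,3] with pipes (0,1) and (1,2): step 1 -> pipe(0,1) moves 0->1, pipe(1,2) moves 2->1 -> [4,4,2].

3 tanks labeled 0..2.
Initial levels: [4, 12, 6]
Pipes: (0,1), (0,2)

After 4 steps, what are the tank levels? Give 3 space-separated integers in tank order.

Answer: 7 8 7

Derivation:
Step 1: flows [1->0,2->0] -> levels [6 11 5]
Step 2: flows [1->0,0->2] -> levels [6 10 6]
Step 3: flows [1->0,0=2] -> levels [7 9 6]
Step 4: flows [1->0,0->2] -> levels [7 8 7]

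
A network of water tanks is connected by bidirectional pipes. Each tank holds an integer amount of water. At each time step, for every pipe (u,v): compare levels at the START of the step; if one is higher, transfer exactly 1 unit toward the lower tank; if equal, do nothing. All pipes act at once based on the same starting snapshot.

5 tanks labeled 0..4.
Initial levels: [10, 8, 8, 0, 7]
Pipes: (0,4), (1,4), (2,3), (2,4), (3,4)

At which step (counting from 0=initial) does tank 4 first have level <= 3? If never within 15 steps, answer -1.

Step 1: flows [0->4,1->4,2->3,2->4,4->3] -> levels [9 7 6 2 9]
Step 2: flows [0=4,4->1,2->3,4->2,4->3] -> levels [9 8 6 4 6]
Step 3: flows [0->4,1->4,2->3,2=4,4->3] -> levels [8 7 5 6 7]
Step 4: flows [0->4,1=4,3->2,4->2,4->3] -> levels [7 7 7 6 6]
Step 5: flows [0->4,1->4,2->3,2->4,3=4] -> levels [6 6 5 7 9]
Step 6: flows [4->0,4->1,3->2,4->2,4->3] -> levels [7 7 7 7 5]
Step 7: flows [0->4,1->4,2=3,2->4,3->4] -> levels [6 6 6 6 9]
Step 8: flows [4->0,4->1,2=3,4->2,4->3] -> levels [7 7 7 7 5]
  -> period-2 cycle (repeats step 6); tank 4 never drops to <=3
Tank 4 never reaches <=3 within 15 steps

Answer: -1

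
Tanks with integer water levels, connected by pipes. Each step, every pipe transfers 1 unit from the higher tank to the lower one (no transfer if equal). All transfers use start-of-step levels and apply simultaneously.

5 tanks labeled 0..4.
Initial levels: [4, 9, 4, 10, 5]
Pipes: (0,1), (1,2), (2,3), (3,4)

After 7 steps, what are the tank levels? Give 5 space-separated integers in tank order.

Step 1: flows [1->0,1->2,3->2,3->4] -> levels [5 7 6 8 6]
Step 2: flows [1->0,1->2,3->2,3->4] -> levels [6 5 8 6 7]
Step 3: flows [0->1,2->1,2->3,4->3] -> levels [5 7 6 8 6]
  -> period-2 cycle: step 3 state = step 1 state
  -> state at step 7: (7-1) mod 2 = 0, same as step 1 -> [5 7 6 8 6]

Answer: 5 7 6 8 6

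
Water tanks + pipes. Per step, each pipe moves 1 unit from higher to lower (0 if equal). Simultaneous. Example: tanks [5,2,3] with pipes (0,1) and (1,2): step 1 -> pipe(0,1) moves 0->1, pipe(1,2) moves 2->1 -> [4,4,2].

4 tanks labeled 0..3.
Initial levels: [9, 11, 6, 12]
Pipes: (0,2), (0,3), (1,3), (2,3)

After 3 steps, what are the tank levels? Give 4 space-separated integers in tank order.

Answer: 10 10 8 10

Derivation:
Step 1: flows [0->2,3->0,3->1,3->2] -> levels [9 12 8 9]
Step 2: flows [0->2,0=3,1->3,3->2] -> levels [8 11 10 9]
Step 3: flows [2->0,3->0,1->3,2->3] -> levels [10 10 8 10]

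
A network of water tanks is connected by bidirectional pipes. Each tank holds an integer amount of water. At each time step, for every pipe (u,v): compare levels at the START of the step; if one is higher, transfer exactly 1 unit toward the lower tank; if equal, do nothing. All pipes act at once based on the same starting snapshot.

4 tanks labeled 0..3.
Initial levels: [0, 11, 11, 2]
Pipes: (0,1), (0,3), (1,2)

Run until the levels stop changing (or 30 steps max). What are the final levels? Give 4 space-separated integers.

Answer: 5 7 6 6

Derivation:
Step 1: flows [1->0,3->0,1=2] -> levels [2 10 11 1]
Step 2: flows [1->0,0->3,2->1] -> levels [2 10 10 2]
Step 3: flows [1->0,0=3,1=2] -> levels [3 9 10 2]
Step 4: flows [1->0,0->3,2->1] -> levels [3 9 9 3]
Step 5: flows [1->0,0=3,1=2] -> levels [4 8 9 3]
Step 6: flows [1->0,0->3,2->1] -> levels [4 8 8 4]
Step 7: flows [1->0,0=3,1=2] -> levels [5 7 8 4]
Step 8: flows [1->0,0->3,2->1] -> levels [5 7 7 5]
Step 9: flows [1->0,0=3,1=2] -> levels [6 6 7 5]
Step 10: flows [0=1,0->3,2->1] -> levels [5 7 6 6]
Step 11: flows [1->0,3->0,1->2] -> levels [7 5 7 5]
Step 12: flows [0->1,0->3,2->1] -> levels [5 7 6 6]
  -> period-2 cycle: step 12 state = step 10 state; never stabilizes
  -> state at step 30: (30-10) mod 2 = 0, same as step 10 -> [5 7 6 6]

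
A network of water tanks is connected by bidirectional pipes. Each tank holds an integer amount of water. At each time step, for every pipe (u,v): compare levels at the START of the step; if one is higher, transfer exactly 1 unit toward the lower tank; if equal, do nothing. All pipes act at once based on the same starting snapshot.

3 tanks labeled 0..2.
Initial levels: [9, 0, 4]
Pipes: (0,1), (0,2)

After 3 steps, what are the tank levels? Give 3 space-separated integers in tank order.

Step 1: flows [0->1,0->2] -> levels [7 1 5]
Step 2: flows [0->1,0->2] -> levels [5 2 6]
Step 3: flows [0->1,2->0] -> levels [5 3 5]

Answer: 5 3 5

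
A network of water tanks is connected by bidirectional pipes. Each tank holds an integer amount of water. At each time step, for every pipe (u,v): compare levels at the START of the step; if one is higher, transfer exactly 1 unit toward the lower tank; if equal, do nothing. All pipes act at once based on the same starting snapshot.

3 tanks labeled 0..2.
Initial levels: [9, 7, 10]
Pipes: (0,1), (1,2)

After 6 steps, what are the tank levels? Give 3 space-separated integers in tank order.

Answer: 9 8 9

Derivation:
Step 1: flows [0->1,2->1] -> levels [8 9 9]
Step 2: flows [1->0,1=2] -> levels [9 8 9]
Step 3: flows [0->1,2->1] -> levels [8 10 8]
Step 4: flows [1->0,1->2] -> levels [9 8 9]
  -> period-2 cycle: step 4 state = step 2 state
  -> state at step 6: (6-2) mod 2 = 0, same as step 2 -> [9 8 9]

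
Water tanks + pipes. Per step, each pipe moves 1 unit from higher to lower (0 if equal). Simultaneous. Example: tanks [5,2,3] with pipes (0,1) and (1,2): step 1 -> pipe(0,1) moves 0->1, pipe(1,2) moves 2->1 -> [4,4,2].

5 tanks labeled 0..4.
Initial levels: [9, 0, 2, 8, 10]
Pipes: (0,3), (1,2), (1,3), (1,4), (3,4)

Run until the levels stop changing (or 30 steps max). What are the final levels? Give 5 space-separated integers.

Answer: 7 7 5 4 6

Derivation:
Step 1: flows [0->3,2->1,3->1,4->1,4->3] -> levels [8 3 1 9 8]
Step 2: flows [3->0,1->2,3->1,4->1,3->4] -> levels [9 4 2 6 8]
Step 3: flows [0->3,1->2,3->1,4->1,4->3] -> levels [8 5 3 7 6]
Step 4: flows [0->3,1->2,3->1,4->1,3->4] -> levels [7 6 4 6 6]
Step 5: flows [0->3,1->2,1=3,1=4,3=4] -> levels [6 5 5 7 6]
Step 6: flows [3->0,1=2,3->1,4->1,3->4] -> levels [7 7 5 4 6]
Step 7: flows [0->3,1->2,1->3,1->4,4->3] -> levels [6 4 6 7 6]
Step 8: flows [3->0,2->1,3->1,4->1,3->4] -> levels [7 7 5 4 6]
  -> period-2 cycle: step 8 state = step 6 state; never stabilizes
  -> state at step 30: (30-6) mod 2 = 0, same as step 6 -> [7 7 5 4 6]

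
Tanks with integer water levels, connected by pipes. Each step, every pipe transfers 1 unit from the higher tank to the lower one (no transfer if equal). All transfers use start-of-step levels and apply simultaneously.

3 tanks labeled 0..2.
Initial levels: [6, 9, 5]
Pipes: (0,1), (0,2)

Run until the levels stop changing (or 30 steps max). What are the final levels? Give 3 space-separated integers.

Answer: 8 6 6

Derivation:
Step 1: flows [1->0,0->2] -> levels [6 8 6]
Step 2: flows [1->0,0=2] -> levels [7 7 6]
Step 3: flows [0=1,0->2] -> levels [6 7 7]
Step 4: flows [1->0,2->0] -> levels [8 6 6]
Step 5: flows [0->1,0->2] -> levels [6 7 7]
  -> period-2 cycle: step 5 state = step 3 state; never stabilizes
  -> state at step 30: (30-3) mod 2 = 1, same as step 4 -> [8 6 6]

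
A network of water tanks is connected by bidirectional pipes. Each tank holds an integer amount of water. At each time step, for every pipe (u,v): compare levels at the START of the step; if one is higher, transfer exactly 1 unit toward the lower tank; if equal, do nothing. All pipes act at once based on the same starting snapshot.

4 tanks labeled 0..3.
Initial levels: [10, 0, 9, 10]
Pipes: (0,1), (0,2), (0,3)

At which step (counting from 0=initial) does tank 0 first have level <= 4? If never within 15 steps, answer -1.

Answer: -1

Derivation:
Step 1: flows [0->1,0->2,0=3] -> levels [8 1 10 10]
Step 2: flows [0->1,2->0,3->0] -> levels [9 2 9 9]
Step 3: flows [0->1,0=2,0=3] -> levels [8 3 9 9]
Step 4: flows [0->1,2->0,3->0] -> levels [9 4 8 8]
Step 5: flows [0->1,0->2,0->3] -> levels [6 5 9 9]
Step 6: flows [0->1,2->0,3->0] -> levels [7 6 8 8]
Step 7: flows [0->1,2->0,3->0] -> levels [8 7 7 7]
Step 8: flows [0->1,0->2,0->3] -> levels [5 8 8 8]
Step 9: flows [1->0,2->0,3->0] -> levels [8 7 7 7]
  -> period-2 cycle (repeats step 7); tank 0 never drops to <=4
Tank 0 never reaches <=4 within 15 steps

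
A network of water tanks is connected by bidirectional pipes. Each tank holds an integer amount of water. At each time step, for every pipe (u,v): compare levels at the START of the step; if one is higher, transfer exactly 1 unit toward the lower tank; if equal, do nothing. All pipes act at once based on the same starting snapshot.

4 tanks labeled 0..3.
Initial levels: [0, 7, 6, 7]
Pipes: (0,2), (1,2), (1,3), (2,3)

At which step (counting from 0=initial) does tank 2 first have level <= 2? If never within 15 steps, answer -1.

Answer: -1

Derivation:
Step 1: flows [2->0,1->2,1=3,3->2] -> levels [1 6 7 6]
Step 2: flows [2->0,2->1,1=3,2->3] -> levels [2 7 4 7]
Step 3: flows [2->0,1->2,1=3,3->2] -> levels [3 6 5 6]
Step 4: flows [2->0,1->2,1=3,3->2] -> levels [4 5 6 5]
Step 5: flows [2->0,2->1,1=3,2->3] -> levels [5 6 3 6]
Step 6: flows [0->2,1->2,1=3,3->2] -> levels [4 5 6 5]
  -> period-2 cycle (repeats step 4); tank 2 never drops to <=2
Tank 2 never reaches <=2 within 15 steps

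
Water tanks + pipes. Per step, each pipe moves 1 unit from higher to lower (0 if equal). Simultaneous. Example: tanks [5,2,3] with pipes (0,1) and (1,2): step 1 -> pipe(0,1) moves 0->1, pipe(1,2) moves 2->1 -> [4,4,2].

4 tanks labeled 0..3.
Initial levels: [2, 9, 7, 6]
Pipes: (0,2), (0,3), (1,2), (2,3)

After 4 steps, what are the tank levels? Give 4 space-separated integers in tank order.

Step 1: flows [2->0,3->0,1->2,2->3] -> levels [4 8 6 6]
Step 2: flows [2->0,3->0,1->2,2=3] -> levels [6 7 6 5]
Step 3: flows [0=2,0->3,1->2,2->3] -> levels [5 6 6 7]
Step 4: flows [2->0,3->0,1=2,3->2] -> levels [7 6 6 5]

Answer: 7 6 6 5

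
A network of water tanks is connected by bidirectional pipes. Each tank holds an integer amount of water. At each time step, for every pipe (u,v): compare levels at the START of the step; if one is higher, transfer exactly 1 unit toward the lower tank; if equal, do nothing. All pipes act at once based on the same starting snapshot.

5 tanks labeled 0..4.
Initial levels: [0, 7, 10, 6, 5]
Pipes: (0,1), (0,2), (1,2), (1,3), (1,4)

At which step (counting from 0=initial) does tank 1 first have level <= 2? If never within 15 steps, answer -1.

Answer: -1

Derivation:
Step 1: flows [1->0,2->0,2->1,1->3,1->4] -> levels [2 5 8 7 6]
Step 2: flows [1->0,2->0,2->1,3->1,4->1] -> levels [4 7 6 6 5]
Step 3: flows [1->0,2->0,1->2,1->3,1->4] -> levels [6 3 6 7 6]
Step 4: flows [0->1,0=2,2->1,3->1,4->1] -> levels [5 7 5 6 5]
Step 5: flows [1->0,0=2,1->2,1->3,1->4] -> levels [6 3 6 7 6]
  -> period-2 cycle (repeats step 3); tank 1 never drops to <=2
Tank 1 never reaches <=2 within 15 steps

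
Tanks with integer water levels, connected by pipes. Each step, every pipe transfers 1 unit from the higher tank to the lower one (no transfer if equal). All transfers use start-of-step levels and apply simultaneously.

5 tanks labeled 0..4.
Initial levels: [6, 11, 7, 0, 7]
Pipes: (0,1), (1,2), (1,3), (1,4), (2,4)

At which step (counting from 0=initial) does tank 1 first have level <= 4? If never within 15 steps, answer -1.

Step 1: flows [1->0,1->2,1->3,1->4,2=4] -> levels [7 7 8 1 8]
Step 2: flows [0=1,2->1,1->3,4->1,2=4] -> levels [7 8 7 2 7]
Step 3: flows [1->0,1->2,1->3,1->4,2=4] -> levels [8 4 8 3 8]
Tank 1 first reaches <=4 at step 3

Answer: 3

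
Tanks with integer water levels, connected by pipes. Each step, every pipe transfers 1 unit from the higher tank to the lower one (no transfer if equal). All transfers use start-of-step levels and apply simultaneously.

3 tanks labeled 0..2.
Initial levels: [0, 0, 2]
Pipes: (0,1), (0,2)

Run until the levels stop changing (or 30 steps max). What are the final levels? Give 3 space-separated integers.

Answer: 0 1 1

Derivation:
Step 1: flows [0=1,2->0] -> levels [1 0 1]
Step 2: flows [0->1,0=2] -> levels [0 1 1]
Step 3: flows [1->0,2->0] -> levels [2 0 0]
Step 4: flows [0->1,0->2] -> levels [0 1 1]
  -> period-2 cycle: step 4 state = step 2 state; never stabilizes
  -> state at step 30: (30-2) mod 2 = 0, same as step 2 -> [0 1 1]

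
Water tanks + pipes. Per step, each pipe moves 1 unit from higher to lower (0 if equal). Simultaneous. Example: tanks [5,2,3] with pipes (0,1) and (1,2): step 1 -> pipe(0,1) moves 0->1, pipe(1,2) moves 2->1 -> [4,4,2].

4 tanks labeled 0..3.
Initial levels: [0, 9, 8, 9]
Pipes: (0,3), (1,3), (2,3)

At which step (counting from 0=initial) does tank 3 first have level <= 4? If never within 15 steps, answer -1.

Step 1: flows [3->0,1=3,3->2] -> levels [1 9 9 7]
Step 2: flows [3->0,1->3,2->3] -> levels [2 8 8 8]
Step 3: flows [3->0,1=3,2=3] -> levels [3 8 8 7]
Step 4: flows [3->0,1->3,2->3] -> levels [4 7 7 8]
Step 5: flows [3->0,3->1,3->2] -> levels [5 8 8 5]
Step 6: flows [0=3,1->3,2->3] -> levels [5 7 7 7]
Step 7: flows [3->0,1=3,2=3] -> levels [6 7 7 6]
Step 8: flows [0=3,1->3,2->3] -> levels [6 6 6 8]
Step 9: flows [3->0,3->1,3->2] -> levels [7 7 7 5]
Step 10: flows [0->3,1->3,2->3] -> levels [6 6 6 8]
  -> period-2 cycle (repeats step 8); tank 3 never drops to <=4
Tank 3 never reaches <=4 within 15 steps

Answer: -1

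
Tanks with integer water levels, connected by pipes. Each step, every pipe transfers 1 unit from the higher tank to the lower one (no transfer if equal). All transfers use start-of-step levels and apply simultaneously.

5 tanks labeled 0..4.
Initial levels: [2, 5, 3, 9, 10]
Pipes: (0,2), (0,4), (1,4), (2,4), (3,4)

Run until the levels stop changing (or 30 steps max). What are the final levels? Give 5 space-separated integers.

Answer: 6 6 6 7 4

Derivation:
Step 1: flows [2->0,4->0,4->1,4->2,4->3] -> levels [4 6 3 10 6]
Step 2: flows [0->2,4->0,1=4,4->2,3->4] -> levels [4 6 5 9 5]
Step 3: flows [2->0,4->0,1->4,2=4,3->4] -> levels [6 5 4 8 6]
Step 4: flows [0->2,0=4,4->1,4->2,3->4] -> levels [5 6 6 7 5]
Step 5: flows [2->0,0=4,1->4,2->4,3->4] -> levels [6 5 4 6 8]
Step 6: flows [0->2,4->0,4->1,4->2,4->3] -> levels [6 6 6 7 4]
Step 7: flows [0=2,0->4,1->4,2->4,3->4] -> levels [5 5 5 6 8]
Step 8: flows [0=2,4->0,4->1,4->2,4->3] -> levels [6 6 6 7 4]
  -> period-2 cycle: step 8 state = step 6 state; never stabilizes
  -> state at step 30: (30-6) mod 2 = 0, same as step 6 -> [6 6 6 7 4]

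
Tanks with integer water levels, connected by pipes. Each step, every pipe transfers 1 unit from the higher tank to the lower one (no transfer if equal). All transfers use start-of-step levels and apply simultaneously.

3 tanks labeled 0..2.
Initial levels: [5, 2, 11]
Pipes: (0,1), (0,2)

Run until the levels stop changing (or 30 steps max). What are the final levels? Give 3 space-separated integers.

Step 1: flows [0->1,2->0] -> levels [5 3 10]
Step 2: flows [0->1,2->0] -> levels [5 4 9]
Step 3: flows [0->1,2->0] -> levels [5 5 8]
Step 4: flows [0=1,2->0] -> levels [6 5 7]
Step 5: flows [0->1,2->0] -> levels [6 6 6]
Step 6: flows [0=1,0=2] -> levels [6 6 6]
  -> stable (no change)

Answer: 6 6 6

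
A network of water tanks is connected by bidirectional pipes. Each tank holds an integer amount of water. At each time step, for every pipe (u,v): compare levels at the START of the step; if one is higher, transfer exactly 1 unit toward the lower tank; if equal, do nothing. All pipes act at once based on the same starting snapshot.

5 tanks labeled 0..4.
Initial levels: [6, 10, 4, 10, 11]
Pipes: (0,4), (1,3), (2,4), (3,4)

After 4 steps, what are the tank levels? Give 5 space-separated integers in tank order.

Answer: 8 9 8 9 7

Derivation:
Step 1: flows [4->0,1=3,4->2,4->3] -> levels [7 10 5 11 8]
Step 2: flows [4->0,3->1,4->2,3->4] -> levels [8 11 6 9 7]
Step 3: flows [0->4,1->3,4->2,3->4] -> levels [7 10 7 9 8]
Step 4: flows [4->0,1->3,4->2,3->4] -> levels [8 9 8 9 7]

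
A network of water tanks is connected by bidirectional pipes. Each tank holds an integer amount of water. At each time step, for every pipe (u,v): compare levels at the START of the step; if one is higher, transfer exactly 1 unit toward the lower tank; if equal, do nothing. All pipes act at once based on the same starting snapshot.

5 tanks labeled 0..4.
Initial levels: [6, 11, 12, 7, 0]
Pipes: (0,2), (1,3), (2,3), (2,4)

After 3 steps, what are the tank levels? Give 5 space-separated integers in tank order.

Step 1: flows [2->0,1->3,2->3,2->4] -> levels [7 10 9 9 1]
Step 2: flows [2->0,1->3,2=3,2->4] -> levels [8 9 7 10 2]
Step 3: flows [0->2,3->1,3->2,2->4] -> levels [7 10 8 8 3]

Answer: 7 10 8 8 3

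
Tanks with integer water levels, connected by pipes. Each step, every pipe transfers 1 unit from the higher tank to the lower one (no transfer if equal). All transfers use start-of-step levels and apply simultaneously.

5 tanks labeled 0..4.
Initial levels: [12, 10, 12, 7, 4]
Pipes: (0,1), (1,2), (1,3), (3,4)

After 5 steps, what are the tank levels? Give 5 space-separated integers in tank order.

Answer: 10 10 10 7 8

Derivation:
Step 1: flows [0->1,2->1,1->3,3->4] -> levels [11 11 11 7 5]
Step 2: flows [0=1,1=2,1->3,3->4] -> levels [11 10 11 7 6]
Step 3: flows [0->1,2->1,1->3,3->4] -> levels [10 11 10 7 7]
Step 4: flows [1->0,1->2,1->3,3=4] -> levels [11 8 11 8 7]
Step 5: flows [0->1,2->1,1=3,3->4] -> levels [10 10 10 7 8]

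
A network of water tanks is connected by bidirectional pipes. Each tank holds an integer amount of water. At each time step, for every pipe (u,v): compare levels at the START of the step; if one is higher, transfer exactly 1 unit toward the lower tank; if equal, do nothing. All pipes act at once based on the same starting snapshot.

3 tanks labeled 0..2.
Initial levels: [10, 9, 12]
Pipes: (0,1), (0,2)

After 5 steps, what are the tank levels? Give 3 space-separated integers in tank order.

Step 1: flows [0->1,2->0] -> levels [10 10 11]
Step 2: flows [0=1,2->0] -> levels [11 10 10]
Step 3: flows [0->1,0->2] -> levels [9 11 11]
Step 4: flows [1->0,2->0] -> levels [11 10 10]
  -> period-2 cycle: step 4 state = step 2 state
  -> state at step 5: (5-2) mod 2 = 1, same as step 3 -> [9 11 11]

Answer: 9 11 11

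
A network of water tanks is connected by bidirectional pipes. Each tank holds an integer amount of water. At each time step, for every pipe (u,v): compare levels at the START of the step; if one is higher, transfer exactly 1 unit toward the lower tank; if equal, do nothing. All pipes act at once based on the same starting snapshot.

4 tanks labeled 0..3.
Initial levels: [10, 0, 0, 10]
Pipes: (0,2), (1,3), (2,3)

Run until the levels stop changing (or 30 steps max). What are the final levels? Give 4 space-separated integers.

Step 1: flows [0->2,3->1,3->2] -> levels [9 1 2 8]
Step 2: flows [0->2,3->1,3->2] -> levels [8 2 4 6]
Step 3: flows [0->2,3->1,3->2] -> levels [7 3 6 4]
Step 4: flows [0->2,3->1,2->3] -> levels [6 4 6 4]
Step 5: flows [0=2,1=3,2->3] -> levels [6 4 5 5]
Step 6: flows [0->2,3->1,2=3] -> levels [5 5 6 4]
Step 7: flows [2->0,1->3,2->3] -> levels [6 4 4 6]
Step 8: flows [0->2,3->1,3->2] -> levels [5 5 6 4]
  -> period-2 cycle: step 8 state = step 6 state; never stabilizes
  -> state at step 30: (30-6) mod 2 = 0, same as step 6 -> [5 5 6 4]

Answer: 5 5 6 4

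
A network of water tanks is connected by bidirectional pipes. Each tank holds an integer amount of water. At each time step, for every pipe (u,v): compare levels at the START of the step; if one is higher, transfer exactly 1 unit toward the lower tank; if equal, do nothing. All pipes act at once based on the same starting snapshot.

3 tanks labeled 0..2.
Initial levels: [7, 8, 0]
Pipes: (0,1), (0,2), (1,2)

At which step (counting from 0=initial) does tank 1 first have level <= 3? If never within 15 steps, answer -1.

Answer: -1

Derivation:
Step 1: flows [1->0,0->2,1->2] -> levels [7 6 2]
Step 2: flows [0->1,0->2,1->2] -> levels [5 6 4]
Step 3: flows [1->0,0->2,1->2] -> levels [5 4 6]
Step 4: flows [0->1,2->0,2->1] -> levels [5 6 4]
  -> period-2 cycle (repeats step 2); tank 1 never drops to <=3
Tank 1 never reaches <=3 within 15 steps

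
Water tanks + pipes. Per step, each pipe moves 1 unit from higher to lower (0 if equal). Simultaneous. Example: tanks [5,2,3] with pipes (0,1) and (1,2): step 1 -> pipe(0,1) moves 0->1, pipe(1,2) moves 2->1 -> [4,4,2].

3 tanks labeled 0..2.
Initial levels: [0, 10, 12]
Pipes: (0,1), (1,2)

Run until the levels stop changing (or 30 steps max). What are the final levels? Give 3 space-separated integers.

Answer: 7 8 7

Derivation:
Step 1: flows [1->0,2->1] -> levels [1 10 11]
Step 2: flows [1->0,2->1] -> levels [2 10 10]
Step 3: flows [1->0,1=2] -> levels [3 9 10]
Step 4: flows [1->0,2->1] -> levels [4 9 9]
Step 5: flows [1->0,1=2] -> levels [5 8 9]
Step 6: flows [1->0,2->1] -> levels [6 8 8]
Step 7: flows [1->0,1=2] -> levels [7 7 8]
Step 8: flows [0=1,2->1] -> levels [7 8 7]
Step 9: flows [1->0,1->2] -> levels [8 6 8]
Step 10: flows [0->1,2->1] -> levels [7 8 7]
  -> period-2 cycle: step 10 state = step 8 state; never stabilizes
  -> state at step 30: (30-8) mod 2 = 0, same as step 8 -> [7 8 7]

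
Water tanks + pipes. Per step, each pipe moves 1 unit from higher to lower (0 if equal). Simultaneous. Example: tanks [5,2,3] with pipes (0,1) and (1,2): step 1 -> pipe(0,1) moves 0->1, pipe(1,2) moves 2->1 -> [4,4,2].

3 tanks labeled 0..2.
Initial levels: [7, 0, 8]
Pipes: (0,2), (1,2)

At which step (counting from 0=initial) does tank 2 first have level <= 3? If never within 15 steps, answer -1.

Answer: -1

Derivation:
Step 1: flows [2->0,2->1] -> levels [8 1 6]
Step 2: flows [0->2,2->1] -> levels [7 2 6]
Step 3: flows [0->2,2->1] -> levels [6 3 6]
Step 4: flows [0=2,2->1] -> levels [6 4 5]
Step 5: flows [0->2,2->1] -> levels [5 5 5]
Step 6: flows [0=2,1=2] -> levels [5 5 5]
  -> stable; tank 2 stays at 5 > 3
Tank 2 never reaches <=3 within 15 steps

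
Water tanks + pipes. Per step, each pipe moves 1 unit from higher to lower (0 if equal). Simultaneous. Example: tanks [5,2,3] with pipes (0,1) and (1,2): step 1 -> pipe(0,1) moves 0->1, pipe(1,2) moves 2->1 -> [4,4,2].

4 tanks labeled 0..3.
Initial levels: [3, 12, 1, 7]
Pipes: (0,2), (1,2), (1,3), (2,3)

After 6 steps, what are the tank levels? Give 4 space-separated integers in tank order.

Answer: 5 6 7 5

Derivation:
Step 1: flows [0->2,1->2,1->3,3->2] -> levels [2 10 4 7]
Step 2: flows [2->0,1->2,1->3,3->2] -> levels [3 8 5 7]
Step 3: flows [2->0,1->2,1->3,3->2] -> levels [4 6 6 7]
Step 4: flows [2->0,1=2,3->1,3->2] -> levels [5 7 6 5]
Step 5: flows [2->0,1->2,1->3,2->3] -> levels [6 5 5 7]
Step 6: flows [0->2,1=2,3->1,3->2] -> levels [5 6 7 5]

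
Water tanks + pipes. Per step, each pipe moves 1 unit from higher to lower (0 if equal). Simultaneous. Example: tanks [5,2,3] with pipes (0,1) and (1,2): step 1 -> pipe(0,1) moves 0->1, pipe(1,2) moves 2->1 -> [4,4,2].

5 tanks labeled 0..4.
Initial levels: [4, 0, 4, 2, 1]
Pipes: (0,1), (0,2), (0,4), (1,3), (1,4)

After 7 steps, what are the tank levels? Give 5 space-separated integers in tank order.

Answer: 1 4 3 1 2

Derivation:
Step 1: flows [0->1,0=2,0->4,3->1,4->1] -> levels [2 3 4 1 1]
Step 2: flows [1->0,2->0,0->4,1->3,1->4] -> levels [3 0 3 2 3]
Step 3: flows [0->1,0=2,0=4,3->1,4->1] -> levels [2 3 3 1 2]
Step 4: flows [1->0,2->0,0=4,1->3,1->4] -> levels [4 0 2 2 3]
Step 5: flows [0->1,0->2,0->4,3->1,4->1] -> levels [1 3 3 1 3]
Step 6: flows [1->0,2->0,4->0,1->3,1=4] -> levels [4 1 2 2 2]
Step 7: flows [0->1,0->2,0->4,3->1,4->1] -> levels [1 4 3 1 2]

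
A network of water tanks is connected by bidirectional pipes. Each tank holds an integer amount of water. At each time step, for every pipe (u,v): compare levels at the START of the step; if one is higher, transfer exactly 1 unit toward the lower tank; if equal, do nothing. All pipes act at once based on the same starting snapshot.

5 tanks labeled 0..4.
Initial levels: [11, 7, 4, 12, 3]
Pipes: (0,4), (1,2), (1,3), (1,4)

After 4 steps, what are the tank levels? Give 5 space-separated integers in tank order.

Step 1: flows [0->4,1->2,3->1,1->4] -> levels [10 6 5 11 5]
Step 2: flows [0->4,1->2,3->1,1->4] -> levels [9 5 6 10 7]
Step 3: flows [0->4,2->1,3->1,4->1] -> levels [8 8 5 9 7]
Step 4: flows [0->4,1->2,3->1,1->4] -> levels [7 7 6 8 9]

Answer: 7 7 6 8 9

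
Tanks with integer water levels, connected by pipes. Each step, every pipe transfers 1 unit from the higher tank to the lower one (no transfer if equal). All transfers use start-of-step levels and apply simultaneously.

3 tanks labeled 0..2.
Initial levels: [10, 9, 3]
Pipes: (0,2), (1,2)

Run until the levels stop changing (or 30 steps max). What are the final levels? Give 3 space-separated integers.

Answer: 8 8 6

Derivation:
Step 1: flows [0->2,1->2] -> levels [9 8 5]
Step 2: flows [0->2,1->2] -> levels [8 7 7]
Step 3: flows [0->2,1=2] -> levels [7 7 8]
Step 4: flows [2->0,2->1] -> levels [8 8 6]
Step 5: flows [0->2,1->2] -> levels [7 7 8]
  -> period-2 cycle: step 5 state = step 3 state; never stabilizes
  -> state at step 30: (30-3) mod 2 = 1, same as step 4 -> [8 8 6]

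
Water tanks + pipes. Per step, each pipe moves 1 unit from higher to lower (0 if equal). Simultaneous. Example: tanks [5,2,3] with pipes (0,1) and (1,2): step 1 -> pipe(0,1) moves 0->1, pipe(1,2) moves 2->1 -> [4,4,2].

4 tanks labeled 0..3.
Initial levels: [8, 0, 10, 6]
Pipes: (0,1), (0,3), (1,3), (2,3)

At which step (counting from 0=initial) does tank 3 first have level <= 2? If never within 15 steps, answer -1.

Answer: -1

Derivation:
Step 1: flows [0->1,0->3,3->1,2->3] -> levels [6 2 9 7]
Step 2: flows [0->1,3->0,3->1,2->3] -> levels [6 4 8 6]
Step 3: flows [0->1,0=3,3->1,2->3] -> levels [5 6 7 6]
Step 4: flows [1->0,3->0,1=3,2->3] -> levels [7 5 6 6]
Step 5: flows [0->1,0->3,3->1,2=3] -> levels [5 7 6 6]
Step 6: flows [1->0,3->0,1->3,2=3] -> levels [7 5 6 6]
  -> period-2 cycle (repeats step 4); tank 3 never drops to <=2
Tank 3 never reaches <=2 within 15 steps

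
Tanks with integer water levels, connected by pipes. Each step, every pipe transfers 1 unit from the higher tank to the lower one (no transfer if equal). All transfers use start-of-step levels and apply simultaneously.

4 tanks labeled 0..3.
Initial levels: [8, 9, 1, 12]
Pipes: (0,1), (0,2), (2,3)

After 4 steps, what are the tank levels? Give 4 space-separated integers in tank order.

Step 1: flows [1->0,0->2,3->2] -> levels [8 8 3 11]
Step 2: flows [0=1,0->2,3->2] -> levels [7 8 5 10]
Step 3: flows [1->0,0->2,3->2] -> levels [7 7 7 9]
Step 4: flows [0=1,0=2,3->2] -> levels [7 7 8 8]

Answer: 7 7 8 8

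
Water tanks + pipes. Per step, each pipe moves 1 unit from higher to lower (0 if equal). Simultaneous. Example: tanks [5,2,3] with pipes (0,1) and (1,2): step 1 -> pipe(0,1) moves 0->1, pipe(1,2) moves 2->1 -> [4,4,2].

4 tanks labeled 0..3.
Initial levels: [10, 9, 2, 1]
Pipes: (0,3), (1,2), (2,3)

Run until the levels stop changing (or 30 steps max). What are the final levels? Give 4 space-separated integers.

Answer: 6 5 6 5

Derivation:
Step 1: flows [0->3,1->2,2->3] -> levels [9 8 2 3]
Step 2: flows [0->3,1->2,3->2] -> levels [8 7 4 3]
Step 3: flows [0->3,1->2,2->3] -> levels [7 6 4 5]
Step 4: flows [0->3,1->2,3->2] -> levels [6 5 6 5]
Step 5: flows [0->3,2->1,2->3] -> levels [5 6 4 7]
Step 6: flows [3->0,1->2,3->2] -> levels [6 5 6 5]
  -> period-2 cycle: step 6 state = step 4 state; never stabilizes
  -> state at step 30: (30-4) mod 2 = 0, same as step 4 -> [6 5 6 5]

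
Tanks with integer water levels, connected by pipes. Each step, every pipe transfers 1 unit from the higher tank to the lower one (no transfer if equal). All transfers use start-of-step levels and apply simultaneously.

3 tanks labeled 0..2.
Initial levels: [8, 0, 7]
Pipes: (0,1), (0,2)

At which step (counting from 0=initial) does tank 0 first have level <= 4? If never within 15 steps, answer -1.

Step 1: flows [0->1,0->2] -> levels [6 1 8]
Step 2: flows [0->1,2->0] -> levels [6 2 7]
Step 3: flows [0->1,2->0] -> levels [6 3 6]
Step 4: flows [0->1,0=2] -> levels [5 4 6]
Step 5: flows [0->1,2->0] -> levels [5 5 5]
Step 6: flows [0=1,0=2] -> levels [5 5 5]
  -> stable; tank 0 stays at 5 > 4
Tank 0 never reaches <=4 within 15 steps

Answer: -1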